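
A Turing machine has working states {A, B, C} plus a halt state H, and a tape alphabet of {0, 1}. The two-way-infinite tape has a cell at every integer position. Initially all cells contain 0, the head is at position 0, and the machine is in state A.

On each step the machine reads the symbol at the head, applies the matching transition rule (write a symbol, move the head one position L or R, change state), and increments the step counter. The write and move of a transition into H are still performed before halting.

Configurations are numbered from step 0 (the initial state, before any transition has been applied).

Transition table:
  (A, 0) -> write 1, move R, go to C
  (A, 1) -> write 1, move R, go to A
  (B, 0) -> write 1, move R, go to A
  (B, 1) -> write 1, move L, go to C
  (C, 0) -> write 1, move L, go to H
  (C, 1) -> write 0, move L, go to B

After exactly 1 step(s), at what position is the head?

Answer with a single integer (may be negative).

Answer: 1

Derivation:
Step 1: in state A at pos 0, read 0 -> (A,0)->write 1,move R,goto C. Now: state=C, head=1, tape[-1..2]=0100 (head:   ^)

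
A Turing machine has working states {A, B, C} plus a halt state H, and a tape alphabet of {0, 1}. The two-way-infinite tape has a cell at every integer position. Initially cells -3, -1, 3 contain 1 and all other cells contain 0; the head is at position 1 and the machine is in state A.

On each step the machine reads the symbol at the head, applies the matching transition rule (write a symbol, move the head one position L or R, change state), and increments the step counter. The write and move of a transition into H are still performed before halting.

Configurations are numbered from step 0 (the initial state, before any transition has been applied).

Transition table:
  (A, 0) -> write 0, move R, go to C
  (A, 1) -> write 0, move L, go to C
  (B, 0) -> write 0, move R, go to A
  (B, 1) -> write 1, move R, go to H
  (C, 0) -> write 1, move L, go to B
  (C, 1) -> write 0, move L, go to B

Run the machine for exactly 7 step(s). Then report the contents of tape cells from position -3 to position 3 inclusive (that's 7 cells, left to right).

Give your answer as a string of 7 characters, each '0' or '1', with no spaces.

Answer: 1010001

Derivation:
Step 1: in state A at pos 1, read 0 -> (A,0)->write 0,move R,goto C. Now: state=C, head=2, tape[-4..4]=010100010 (head:       ^)
Step 2: in state C at pos 2, read 0 -> (C,0)->write 1,move L,goto B. Now: state=B, head=1, tape[-4..4]=010100110 (head:      ^)
Step 3: in state B at pos 1, read 0 -> (B,0)->write 0,move R,goto A. Now: state=A, head=2, tape[-4..4]=010100110 (head:       ^)
Step 4: in state A at pos 2, read 1 -> (A,1)->write 0,move L,goto C. Now: state=C, head=1, tape[-4..4]=010100010 (head:      ^)
Step 5: in state C at pos 1, read 0 -> (C,0)->write 1,move L,goto B. Now: state=B, head=0, tape[-4..4]=010101010 (head:     ^)
Step 6: in state B at pos 0, read 0 -> (B,0)->write 0,move R,goto A. Now: state=A, head=1, tape[-4..4]=010101010 (head:      ^)
Step 7: in state A at pos 1, read 1 -> (A,1)->write 0,move L,goto C. Now: state=C, head=0, tape[-4..4]=010100010 (head:     ^)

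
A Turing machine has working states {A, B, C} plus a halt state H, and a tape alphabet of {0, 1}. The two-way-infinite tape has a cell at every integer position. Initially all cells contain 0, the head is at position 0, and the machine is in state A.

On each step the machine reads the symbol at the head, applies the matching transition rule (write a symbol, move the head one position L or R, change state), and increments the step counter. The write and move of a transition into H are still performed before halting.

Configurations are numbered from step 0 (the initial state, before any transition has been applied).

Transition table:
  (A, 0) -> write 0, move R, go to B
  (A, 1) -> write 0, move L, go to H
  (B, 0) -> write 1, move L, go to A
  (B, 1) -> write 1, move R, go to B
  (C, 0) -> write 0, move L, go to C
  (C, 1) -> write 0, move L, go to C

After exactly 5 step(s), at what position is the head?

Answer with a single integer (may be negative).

Answer: 1

Derivation:
Step 1: in state A at pos 0, read 0 -> (A,0)->write 0,move R,goto B. Now: state=B, head=1, tape[-1..2]=0000 (head:   ^)
Step 2: in state B at pos 1, read 0 -> (B,0)->write 1,move L,goto A. Now: state=A, head=0, tape[-1..2]=0010 (head:  ^)
Step 3: in state A at pos 0, read 0 -> (A,0)->write 0,move R,goto B. Now: state=B, head=1, tape[-1..2]=0010 (head:   ^)
Step 4: in state B at pos 1, read 1 -> (B,1)->write 1,move R,goto B. Now: state=B, head=2, tape[-1..3]=00100 (head:    ^)
Step 5: in state B at pos 2, read 0 -> (B,0)->write 1,move L,goto A. Now: state=A, head=1, tape[-1..3]=00110 (head:   ^)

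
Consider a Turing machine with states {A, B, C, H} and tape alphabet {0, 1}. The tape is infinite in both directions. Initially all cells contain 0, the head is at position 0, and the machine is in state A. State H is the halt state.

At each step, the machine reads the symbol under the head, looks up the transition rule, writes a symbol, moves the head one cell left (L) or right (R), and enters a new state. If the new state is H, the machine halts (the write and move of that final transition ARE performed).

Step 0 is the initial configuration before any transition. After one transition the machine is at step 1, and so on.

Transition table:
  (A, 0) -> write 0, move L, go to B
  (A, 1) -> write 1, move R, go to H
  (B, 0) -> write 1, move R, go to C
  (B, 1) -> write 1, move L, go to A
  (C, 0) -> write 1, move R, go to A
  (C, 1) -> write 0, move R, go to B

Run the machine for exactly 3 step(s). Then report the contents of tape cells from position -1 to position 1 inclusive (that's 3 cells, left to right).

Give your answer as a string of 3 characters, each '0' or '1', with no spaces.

Answer: 110

Derivation:
Step 1: in state A at pos 0, read 0 -> (A,0)->write 0,move L,goto B. Now: state=B, head=-1, tape[-2..1]=0000 (head:  ^)
Step 2: in state B at pos -1, read 0 -> (B,0)->write 1,move R,goto C. Now: state=C, head=0, tape[-2..1]=0100 (head:   ^)
Step 3: in state C at pos 0, read 0 -> (C,0)->write 1,move R,goto A. Now: state=A, head=1, tape[-2..2]=01100 (head:    ^)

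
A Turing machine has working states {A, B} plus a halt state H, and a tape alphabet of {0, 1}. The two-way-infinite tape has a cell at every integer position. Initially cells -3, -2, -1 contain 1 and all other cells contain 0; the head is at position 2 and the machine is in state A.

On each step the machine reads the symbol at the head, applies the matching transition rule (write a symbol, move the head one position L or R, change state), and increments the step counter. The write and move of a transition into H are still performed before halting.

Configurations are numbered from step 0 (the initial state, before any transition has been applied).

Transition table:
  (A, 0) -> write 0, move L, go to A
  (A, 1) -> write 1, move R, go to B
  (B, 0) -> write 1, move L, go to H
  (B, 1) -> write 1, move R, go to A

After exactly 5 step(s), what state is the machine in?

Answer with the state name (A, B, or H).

Answer: H

Derivation:
Step 1: in state A at pos 2, read 0 -> (A,0)->write 0,move L,goto A. Now: state=A, head=1, tape[-4..3]=01110000 (head:      ^)
Step 2: in state A at pos 1, read 0 -> (A,0)->write 0,move L,goto A. Now: state=A, head=0, tape[-4..3]=01110000 (head:     ^)
Step 3: in state A at pos 0, read 0 -> (A,0)->write 0,move L,goto A. Now: state=A, head=-1, tape[-4..3]=01110000 (head:    ^)
Step 4: in state A at pos -1, read 1 -> (A,1)->write 1,move R,goto B. Now: state=B, head=0, tape[-4..3]=01110000 (head:     ^)
Step 5: in state B at pos 0, read 0 -> (B,0)->write 1,move L,goto H. Now: state=H, head=-1, tape[-4..3]=01111000 (head:    ^)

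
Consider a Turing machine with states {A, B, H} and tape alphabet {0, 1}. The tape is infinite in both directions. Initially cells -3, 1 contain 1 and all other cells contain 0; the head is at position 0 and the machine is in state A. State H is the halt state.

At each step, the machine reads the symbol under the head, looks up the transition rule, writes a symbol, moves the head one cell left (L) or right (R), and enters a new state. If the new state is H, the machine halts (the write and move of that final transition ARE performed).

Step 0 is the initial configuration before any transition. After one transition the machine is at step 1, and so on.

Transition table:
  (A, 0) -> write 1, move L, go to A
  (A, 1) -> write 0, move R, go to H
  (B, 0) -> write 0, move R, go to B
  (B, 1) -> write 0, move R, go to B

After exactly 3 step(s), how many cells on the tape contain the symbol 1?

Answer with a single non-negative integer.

Answer: 5

Derivation:
Step 1: in state A at pos 0, read 0 -> (A,0)->write 1,move L,goto A. Now: state=A, head=-1, tape[-4..2]=0100110 (head:    ^)
Step 2: in state A at pos -1, read 0 -> (A,0)->write 1,move L,goto A. Now: state=A, head=-2, tape[-4..2]=0101110 (head:   ^)
Step 3: in state A at pos -2, read 0 -> (A,0)->write 1,move L,goto A. Now: state=A, head=-3, tape[-4..2]=0111110 (head:  ^)
Cells containing 1 after step 3: {-3, -2, -1, 0, 1} -> 5 cell(s)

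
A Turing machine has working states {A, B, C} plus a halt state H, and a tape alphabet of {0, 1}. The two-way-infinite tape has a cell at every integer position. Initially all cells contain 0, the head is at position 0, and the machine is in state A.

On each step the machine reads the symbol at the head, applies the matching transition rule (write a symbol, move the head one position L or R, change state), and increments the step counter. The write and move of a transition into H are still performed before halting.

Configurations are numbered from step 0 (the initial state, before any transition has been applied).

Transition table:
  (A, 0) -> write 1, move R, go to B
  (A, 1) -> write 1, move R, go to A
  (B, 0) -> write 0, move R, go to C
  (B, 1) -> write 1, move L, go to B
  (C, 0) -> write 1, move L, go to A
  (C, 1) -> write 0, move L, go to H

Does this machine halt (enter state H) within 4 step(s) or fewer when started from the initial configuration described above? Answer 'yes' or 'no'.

Answer: no

Derivation:
Step 1: in state A at pos 0, read 0 -> (A,0)->write 1,move R,goto B. Now: state=B, head=1, tape[-1..2]=0100 (head:   ^)
Step 2: in state B at pos 1, read 0 -> (B,0)->write 0,move R,goto C. Now: state=C, head=2, tape[-1..3]=01000 (head:    ^)
Step 3: in state C at pos 2, read 0 -> (C,0)->write 1,move L,goto A. Now: state=A, head=1, tape[-1..3]=01010 (head:   ^)
Step 4: in state A at pos 1, read 0 -> (A,0)->write 1,move R,goto B. Now: state=B, head=2, tape[-1..3]=01110 (head:    ^)
After 4 step(s): state = B (not H) -> not halted within 4 -> no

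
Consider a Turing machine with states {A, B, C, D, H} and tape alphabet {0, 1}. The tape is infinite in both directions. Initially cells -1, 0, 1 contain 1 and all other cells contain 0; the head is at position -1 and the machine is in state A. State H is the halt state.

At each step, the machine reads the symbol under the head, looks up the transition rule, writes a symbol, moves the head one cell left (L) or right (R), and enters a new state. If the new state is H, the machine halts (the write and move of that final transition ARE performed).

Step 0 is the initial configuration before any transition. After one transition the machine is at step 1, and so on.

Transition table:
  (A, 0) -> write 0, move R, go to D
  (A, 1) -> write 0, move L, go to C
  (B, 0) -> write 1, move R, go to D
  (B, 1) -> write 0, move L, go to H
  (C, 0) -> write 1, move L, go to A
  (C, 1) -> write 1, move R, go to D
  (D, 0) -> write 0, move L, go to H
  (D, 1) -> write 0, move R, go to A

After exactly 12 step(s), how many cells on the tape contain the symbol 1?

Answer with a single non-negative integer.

Answer: 0

Derivation:
Step 1: in state A at pos -1, read 1 -> (A,1)->write 0,move L,goto C. Now: state=C, head=-2, tape[-3..2]=000110 (head:  ^)
Step 2: in state C at pos -2, read 0 -> (C,0)->write 1,move L,goto A. Now: state=A, head=-3, tape[-4..2]=0010110 (head:  ^)
Step 3: in state A at pos -3, read 0 -> (A,0)->write 0,move R,goto D. Now: state=D, head=-2, tape[-4..2]=0010110 (head:   ^)
Step 4: in state D at pos -2, read 1 -> (D,1)->write 0,move R,goto A. Now: state=A, head=-1, tape[-4..2]=0000110 (head:    ^)
Step 5: in state A at pos -1, read 0 -> (A,0)->write 0,move R,goto D. Now: state=D, head=0, tape[-4..2]=0000110 (head:     ^)
Step 6: in state D at pos 0, read 1 -> (D,1)->write 0,move R,goto A. Now: state=A, head=1, tape[-4..2]=0000010 (head:      ^)
Step 7: in state A at pos 1, read 1 -> (A,1)->write 0,move L,goto C. Now: state=C, head=0, tape[-4..2]=0000000 (head:     ^)
Step 8: in state C at pos 0, read 0 -> (C,0)->write 1,move L,goto A. Now: state=A, head=-1, tape[-4..2]=0000100 (head:    ^)
Step 9: in state A at pos -1, read 0 -> (A,0)->write 0,move R,goto D. Now: state=D, head=0, tape[-4..2]=0000100 (head:     ^)
Step 10: in state D at pos 0, read 1 -> (D,1)->write 0,move R,goto A. Now: state=A, head=1, tape[-4..2]=0000000 (head:      ^)
Step 11: in state A at pos 1, read 0 -> (A,0)->write 0,move R,goto D. Now: state=D, head=2, tape[-4..3]=00000000 (head:       ^)
Step 12: in state D at pos 2, read 0 -> (D,0)->write 0,move L,goto H. Now: state=H, head=1, tape[-4..3]=00000000 (head:      ^)
No cell contains 1 after step 12 -> 0 cell(s)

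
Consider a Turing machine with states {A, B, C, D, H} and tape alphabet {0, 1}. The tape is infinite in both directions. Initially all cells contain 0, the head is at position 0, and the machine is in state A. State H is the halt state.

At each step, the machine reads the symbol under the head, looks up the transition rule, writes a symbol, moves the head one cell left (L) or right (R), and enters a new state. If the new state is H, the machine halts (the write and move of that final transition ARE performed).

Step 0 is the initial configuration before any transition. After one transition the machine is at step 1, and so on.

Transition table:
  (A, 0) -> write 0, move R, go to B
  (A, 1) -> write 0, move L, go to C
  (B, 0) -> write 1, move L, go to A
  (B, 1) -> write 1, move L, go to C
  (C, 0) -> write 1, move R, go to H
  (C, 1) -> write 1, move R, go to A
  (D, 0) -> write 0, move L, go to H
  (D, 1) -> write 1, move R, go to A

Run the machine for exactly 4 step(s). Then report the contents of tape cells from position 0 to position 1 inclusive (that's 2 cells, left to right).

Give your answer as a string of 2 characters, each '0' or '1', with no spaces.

Answer: 01

Derivation:
Step 1: in state A at pos 0, read 0 -> (A,0)->write 0,move R,goto B. Now: state=B, head=1, tape[-1..2]=0000 (head:   ^)
Step 2: in state B at pos 1, read 0 -> (B,0)->write 1,move L,goto A. Now: state=A, head=0, tape[-1..2]=0010 (head:  ^)
Step 3: in state A at pos 0, read 0 -> (A,0)->write 0,move R,goto B. Now: state=B, head=1, tape[-1..2]=0010 (head:   ^)
Step 4: in state B at pos 1, read 1 -> (B,1)->write 1,move L,goto C. Now: state=C, head=0, tape[-1..2]=0010 (head:  ^)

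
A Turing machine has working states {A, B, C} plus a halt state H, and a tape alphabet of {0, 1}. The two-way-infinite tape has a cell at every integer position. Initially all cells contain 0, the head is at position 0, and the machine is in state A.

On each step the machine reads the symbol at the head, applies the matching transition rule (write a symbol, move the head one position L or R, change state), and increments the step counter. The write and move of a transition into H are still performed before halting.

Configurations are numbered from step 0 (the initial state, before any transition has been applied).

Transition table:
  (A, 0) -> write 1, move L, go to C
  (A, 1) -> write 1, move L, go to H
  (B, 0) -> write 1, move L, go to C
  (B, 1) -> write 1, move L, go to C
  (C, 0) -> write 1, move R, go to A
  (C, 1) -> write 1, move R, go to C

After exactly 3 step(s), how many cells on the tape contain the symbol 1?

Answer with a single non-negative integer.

Answer: 2

Derivation:
Step 1: in state A at pos 0, read 0 -> (A,0)->write 1,move L,goto C. Now: state=C, head=-1, tape[-2..1]=0010 (head:  ^)
Step 2: in state C at pos -1, read 0 -> (C,0)->write 1,move R,goto A. Now: state=A, head=0, tape[-2..1]=0110 (head:   ^)
Step 3: in state A at pos 0, read 1 -> (A,1)->write 1,move L,goto H. Now: state=H, head=-1, tape[-2..1]=0110 (head:  ^)
Cells containing 1 after step 3: {-1, 0} -> 2 cell(s)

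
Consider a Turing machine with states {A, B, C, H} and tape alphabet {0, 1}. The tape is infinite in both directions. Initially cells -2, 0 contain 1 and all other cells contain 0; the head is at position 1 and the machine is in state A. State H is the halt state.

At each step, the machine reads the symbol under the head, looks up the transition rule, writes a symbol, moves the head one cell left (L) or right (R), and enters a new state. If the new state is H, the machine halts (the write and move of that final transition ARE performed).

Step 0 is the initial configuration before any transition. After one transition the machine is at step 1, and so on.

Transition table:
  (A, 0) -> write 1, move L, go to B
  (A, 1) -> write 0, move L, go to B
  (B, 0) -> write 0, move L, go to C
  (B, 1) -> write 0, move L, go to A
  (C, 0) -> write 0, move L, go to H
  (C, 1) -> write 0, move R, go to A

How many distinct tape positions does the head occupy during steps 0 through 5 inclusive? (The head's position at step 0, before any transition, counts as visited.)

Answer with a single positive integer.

Step 1: in state A at pos 1, read 0 -> (A,0)->write 1,move L,goto B. Now: state=B, head=0, tape[-3..2]=010110 (head:    ^)
Step 2: in state B at pos 0, read 1 -> (B,1)->write 0,move L,goto A. Now: state=A, head=-1, tape[-3..2]=010010 (head:   ^)
Step 3: in state A at pos -1, read 0 -> (A,0)->write 1,move L,goto B. Now: state=B, head=-2, tape[-3..2]=011010 (head:  ^)
Step 4: in state B at pos -2, read 1 -> (B,1)->write 0,move L,goto A. Now: state=A, head=-3, tape[-4..2]=0001010 (head:  ^)
Step 5: in state A at pos -3, read 0 -> (A,0)->write 1,move L,goto B. Now: state=B, head=-4, tape[-5..2]=00101010 (head:  ^)
Head positions at steps 0..5: starting at 1, distinct positions visited = {-4, -3, -2, -1, 0, 1} -> 6 position(s)

Answer: 6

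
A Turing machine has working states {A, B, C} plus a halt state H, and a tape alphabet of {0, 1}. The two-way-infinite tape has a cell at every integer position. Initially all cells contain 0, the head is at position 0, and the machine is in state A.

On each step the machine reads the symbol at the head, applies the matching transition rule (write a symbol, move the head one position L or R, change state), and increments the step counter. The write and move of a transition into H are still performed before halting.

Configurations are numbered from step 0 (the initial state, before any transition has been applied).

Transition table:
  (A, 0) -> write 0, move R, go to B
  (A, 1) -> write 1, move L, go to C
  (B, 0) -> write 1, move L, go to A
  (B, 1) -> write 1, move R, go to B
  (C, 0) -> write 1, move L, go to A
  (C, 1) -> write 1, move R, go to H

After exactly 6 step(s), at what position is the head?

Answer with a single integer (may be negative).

Step 1: in state A at pos 0, read 0 -> (A,0)->write 0,move R,goto B. Now: state=B, head=1, tape[-1..2]=0000 (head:   ^)
Step 2: in state B at pos 1, read 0 -> (B,0)->write 1,move L,goto A. Now: state=A, head=0, tape[-1..2]=0010 (head:  ^)
Step 3: in state A at pos 0, read 0 -> (A,0)->write 0,move R,goto B. Now: state=B, head=1, tape[-1..2]=0010 (head:   ^)
Step 4: in state B at pos 1, read 1 -> (B,1)->write 1,move R,goto B. Now: state=B, head=2, tape[-1..3]=00100 (head:    ^)
Step 5: in state B at pos 2, read 0 -> (B,0)->write 1,move L,goto A. Now: state=A, head=1, tape[-1..3]=00110 (head:   ^)
Step 6: in state A at pos 1, read 1 -> (A,1)->write 1,move L,goto C. Now: state=C, head=0, tape[-1..3]=00110 (head:  ^)

Answer: 0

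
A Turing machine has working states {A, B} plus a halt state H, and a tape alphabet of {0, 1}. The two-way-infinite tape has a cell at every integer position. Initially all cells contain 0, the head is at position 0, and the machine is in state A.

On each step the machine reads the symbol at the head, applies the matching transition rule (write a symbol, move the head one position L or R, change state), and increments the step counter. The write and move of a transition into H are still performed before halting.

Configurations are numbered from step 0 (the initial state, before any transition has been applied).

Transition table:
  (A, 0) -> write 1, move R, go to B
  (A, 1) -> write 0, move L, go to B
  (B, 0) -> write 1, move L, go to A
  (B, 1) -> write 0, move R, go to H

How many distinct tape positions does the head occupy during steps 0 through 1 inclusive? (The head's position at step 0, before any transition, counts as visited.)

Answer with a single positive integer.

Answer: 2

Derivation:
Step 1: in state A at pos 0, read 0 -> (A,0)->write 1,move R,goto B. Now: state=B, head=1, tape[-1..2]=0100 (head:   ^)
Head positions at steps 0..1: starting at 0, distinct positions visited = {0, 1} -> 2 position(s)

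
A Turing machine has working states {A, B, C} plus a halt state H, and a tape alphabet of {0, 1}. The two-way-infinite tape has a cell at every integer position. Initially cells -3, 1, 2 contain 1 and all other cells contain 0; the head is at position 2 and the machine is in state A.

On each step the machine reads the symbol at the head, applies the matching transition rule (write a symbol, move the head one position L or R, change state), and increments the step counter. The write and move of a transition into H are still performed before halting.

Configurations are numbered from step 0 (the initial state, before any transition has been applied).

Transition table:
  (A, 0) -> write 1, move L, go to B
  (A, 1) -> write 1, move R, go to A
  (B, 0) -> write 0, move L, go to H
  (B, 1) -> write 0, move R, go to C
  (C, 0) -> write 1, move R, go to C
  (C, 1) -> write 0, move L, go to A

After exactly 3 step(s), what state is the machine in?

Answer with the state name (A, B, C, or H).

Answer: C

Derivation:
Step 1: in state A at pos 2, read 1 -> (A,1)->write 1,move R,goto A. Now: state=A, head=3, tape[-4..4]=010001100 (head:        ^)
Step 2: in state A at pos 3, read 0 -> (A,0)->write 1,move L,goto B. Now: state=B, head=2, tape[-4..4]=010001110 (head:       ^)
Step 3: in state B at pos 2, read 1 -> (B,1)->write 0,move R,goto C. Now: state=C, head=3, tape[-4..4]=010001010 (head:        ^)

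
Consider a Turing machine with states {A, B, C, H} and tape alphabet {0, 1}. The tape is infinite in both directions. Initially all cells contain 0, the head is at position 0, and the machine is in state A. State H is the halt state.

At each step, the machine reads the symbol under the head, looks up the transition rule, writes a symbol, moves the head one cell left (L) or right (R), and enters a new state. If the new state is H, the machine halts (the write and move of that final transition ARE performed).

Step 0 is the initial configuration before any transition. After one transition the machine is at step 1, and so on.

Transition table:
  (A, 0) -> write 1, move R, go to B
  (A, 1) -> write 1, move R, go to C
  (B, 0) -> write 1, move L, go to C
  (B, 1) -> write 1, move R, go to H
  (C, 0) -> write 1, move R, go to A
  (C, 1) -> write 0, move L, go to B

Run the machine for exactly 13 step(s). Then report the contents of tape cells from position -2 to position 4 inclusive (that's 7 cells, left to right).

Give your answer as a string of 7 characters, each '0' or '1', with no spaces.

Answer: 1111101

Derivation:
Step 1: in state A at pos 0, read 0 -> (A,0)->write 1,move R,goto B. Now: state=B, head=1, tape[-1..2]=0100 (head:   ^)
Step 2: in state B at pos 1, read 0 -> (B,0)->write 1,move L,goto C. Now: state=C, head=0, tape[-1..2]=0110 (head:  ^)
Step 3: in state C at pos 0, read 1 -> (C,1)->write 0,move L,goto B. Now: state=B, head=-1, tape[-2..2]=00010 (head:  ^)
Step 4: in state B at pos -1, read 0 -> (B,0)->write 1,move L,goto C. Now: state=C, head=-2, tape[-3..2]=001010 (head:  ^)
Step 5: in state C at pos -2, read 0 -> (C,0)->write 1,move R,goto A. Now: state=A, head=-1, tape[-3..2]=011010 (head:   ^)
Step 6: in state A at pos -1, read 1 -> (A,1)->write 1,move R,goto C. Now: state=C, head=0, tape[-3..2]=011010 (head:    ^)
Step 7: in state C at pos 0, read 0 -> (C,0)->write 1,move R,goto A. Now: state=A, head=1, tape[-3..2]=011110 (head:     ^)
Step 8: in state A at pos 1, read 1 -> (A,1)->write 1,move R,goto C. Now: state=C, head=2, tape[-3..3]=0111100 (head:      ^)
Step 9: in state C at pos 2, read 0 -> (C,0)->write 1,move R,goto A. Now: state=A, head=3, tape[-3..4]=01111100 (head:       ^)
Step 10: in state A at pos 3, read 0 -> (A,0)->write 1,move R,goto B. Now: state=B, head=4, tape[-3..5]=011111100 (head:        ^)
Step 11: in state B at pos 4, read 0 -> (B,0)->write 1,move L,goto C. Now: state=C, head=3, tape[-3..5]=011111110 (head:       ^)
Step 12: in state C at pos 3, read 1 -> (C,1)->write 0,move L,goto B. Now: state=B, head=2, tape[-3..5]=011111010 (head:      ^)
Step 13: in state B at pos 2, read 1 -> (B,1)->write 1,move R,goto H. Now: state=H, head=3, tape[-3..5]=011111010 (head:       ^)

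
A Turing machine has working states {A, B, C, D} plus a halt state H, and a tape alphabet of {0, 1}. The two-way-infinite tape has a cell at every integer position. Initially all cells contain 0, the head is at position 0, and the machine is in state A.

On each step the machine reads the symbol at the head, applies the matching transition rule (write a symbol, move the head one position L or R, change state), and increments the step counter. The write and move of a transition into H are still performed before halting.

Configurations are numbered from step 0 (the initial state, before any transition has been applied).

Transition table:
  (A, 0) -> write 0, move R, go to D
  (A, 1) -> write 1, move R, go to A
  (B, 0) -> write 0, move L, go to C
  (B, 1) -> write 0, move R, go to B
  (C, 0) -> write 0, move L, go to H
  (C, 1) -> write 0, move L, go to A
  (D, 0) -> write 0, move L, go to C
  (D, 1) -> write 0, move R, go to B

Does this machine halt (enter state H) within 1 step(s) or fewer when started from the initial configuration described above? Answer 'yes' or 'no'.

Answer: no

Derivation:
Step 1: in state A at pos 0, read 0 -> (A,0)->write 0,move R,goto D. Now: state=D, head=1, tape[-1..2]=0000 (head:   ^)
After 1 step(s): state = D (not H) -> not halted within 1 -> no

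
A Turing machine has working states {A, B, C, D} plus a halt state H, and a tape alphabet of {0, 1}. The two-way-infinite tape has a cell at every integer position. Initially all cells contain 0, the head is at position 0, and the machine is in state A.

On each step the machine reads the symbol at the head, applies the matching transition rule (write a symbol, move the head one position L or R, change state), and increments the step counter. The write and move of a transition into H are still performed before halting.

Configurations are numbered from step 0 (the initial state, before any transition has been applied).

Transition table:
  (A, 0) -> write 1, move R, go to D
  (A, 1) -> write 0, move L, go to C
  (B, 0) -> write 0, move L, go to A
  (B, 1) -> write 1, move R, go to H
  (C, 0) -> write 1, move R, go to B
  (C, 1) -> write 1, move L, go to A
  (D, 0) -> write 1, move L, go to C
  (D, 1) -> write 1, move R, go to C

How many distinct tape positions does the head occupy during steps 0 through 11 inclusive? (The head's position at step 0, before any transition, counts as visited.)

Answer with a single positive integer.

Answer: 4

Derivation:
Step 1: in state A at pos 0, read 0 -> (A,0)->write 1,move R,goto D. Now: state=D, head=1, tape[-1..2]=0100 (head:   ^)
Step 2: in state D at pos 1, read 0 -> (D,0)->write 1,move L,goto C. Now: state=C, head=0, tape[-1..2]=0110 (head:  ^)
Step 3: in state C at pos 0, read 1 -> (C,1)->write 1,move L,goto A. Now: state=A, head=-1, tape[-2..2]=00110 (head:  ^)
Step 4: in state A at pos -1, read 0 -> (A,0)->write 1,move R,goto D. Now: state=D, head=0, tape[-2..2]=01110 (head:   ^)
Step 5: in state D at pos 0, read 1 -> (D,1)->write 1,move R,goto C. Now: state=C, head=1, tape[-2..2]=01110 (head:    ^)
Step 6: in state C at pos 1, read 1 -> (C,1)->write 1,move L,goto A. Now: state=A, head=0, tape[-2..2]=01110 (head:   ^)
Step 7: in state A at pos 0, read 1 -> (A,1)->write 0,move L,goto C. Now: state=C, head=-1, tape[-2..2]=01010 (head:  ^)
Step 8: in state C at pos -1, read 1 -> (C,1)->write 1,move L,goto A. Now: state=A, head=-2, tape[-3..2]=001010 (head:  ^)
Step 9: in state A at pos -2, read 0 -> (A,0)->write 1,move R,goto D. Now: state=D, head=-1, tape[-3..2]=011010 (head:   ^)
Step 10: in state D at pos -1, read 1 -> (D,1)->write 1,move R,goto C. Now: state=C, head=0, tape[-3..2]=011010 (head:    ^)
Step 11: in state C at pos 0, read 0 -> (C,0)->write 1,move R,goto B. Now: state=B, head=1, tape[-3..2]=011110 (head:     ^)
Head positions at steps 0..11: starting at 0, distinct positions visited = {-2, -1, 0, 1} -> 4 position(s)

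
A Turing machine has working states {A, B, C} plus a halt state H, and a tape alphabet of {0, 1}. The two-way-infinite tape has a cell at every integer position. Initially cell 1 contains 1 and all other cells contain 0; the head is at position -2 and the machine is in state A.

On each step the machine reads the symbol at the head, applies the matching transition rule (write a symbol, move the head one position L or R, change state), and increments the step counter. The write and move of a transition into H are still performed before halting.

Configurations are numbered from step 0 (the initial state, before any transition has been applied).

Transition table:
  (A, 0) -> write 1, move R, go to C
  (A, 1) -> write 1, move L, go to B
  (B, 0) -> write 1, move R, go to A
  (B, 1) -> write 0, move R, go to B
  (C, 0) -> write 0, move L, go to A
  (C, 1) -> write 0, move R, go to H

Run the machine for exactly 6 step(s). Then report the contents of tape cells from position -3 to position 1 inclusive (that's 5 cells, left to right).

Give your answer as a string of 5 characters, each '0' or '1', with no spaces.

Step 1: in state A at pos -2, read 0 -> (A,0)->write 1,move R,goto C. Now: state=C, head=-1, tape[-3..2]=010010 (head:   ^)
Step 2: in state C at pos -1, read 0 -> (C,0)->write 0,move L,goto A. Now: state=A, head=-2, tape[-3..2]=010010 (head:  ^)
Step 3: in state A at pos -2, read 1 -> (A,1)->write 1,move L,goto B. Now: state=B, head=-3, tape[-4..2]=0010010 (head:  ^)
Step 4: in state B at pos -3, read 0 -> (B,0)->write 1,move R,goto A. Now: state=A, head=-2, tape[-4..2]=0110010 (head:   ^)
Step 5: in state A at pos -2, read 1 -> (A,1)->write 1,move L,goto B. Now: state=B, head=-3, tape[-4..2]=0110010 (head:  ^)
Step 6: in state B at pos -3, read 1 -> (B,1)->write 0,move R,goto B. Now: state=B, head=-2, tape[-4..2]=0010010 (head:   ^)

Answer: 01001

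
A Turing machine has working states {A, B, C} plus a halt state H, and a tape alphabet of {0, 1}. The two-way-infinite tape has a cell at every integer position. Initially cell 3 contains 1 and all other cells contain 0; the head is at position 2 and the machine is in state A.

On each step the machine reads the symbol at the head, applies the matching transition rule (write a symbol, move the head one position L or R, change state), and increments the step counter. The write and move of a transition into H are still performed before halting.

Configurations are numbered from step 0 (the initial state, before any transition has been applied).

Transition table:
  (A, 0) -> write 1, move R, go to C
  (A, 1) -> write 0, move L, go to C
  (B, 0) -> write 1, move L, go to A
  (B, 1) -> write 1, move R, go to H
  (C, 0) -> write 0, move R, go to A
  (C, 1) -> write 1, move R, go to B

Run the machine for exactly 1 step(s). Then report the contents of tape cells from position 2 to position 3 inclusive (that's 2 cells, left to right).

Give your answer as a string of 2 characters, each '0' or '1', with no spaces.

Step 1: in state A at pos 2, read 0 -> (A,0)->write 1,move R,goto C. Now: state=C, head=3, tape[1..4]=0110 (head:   ^)

Answer: 11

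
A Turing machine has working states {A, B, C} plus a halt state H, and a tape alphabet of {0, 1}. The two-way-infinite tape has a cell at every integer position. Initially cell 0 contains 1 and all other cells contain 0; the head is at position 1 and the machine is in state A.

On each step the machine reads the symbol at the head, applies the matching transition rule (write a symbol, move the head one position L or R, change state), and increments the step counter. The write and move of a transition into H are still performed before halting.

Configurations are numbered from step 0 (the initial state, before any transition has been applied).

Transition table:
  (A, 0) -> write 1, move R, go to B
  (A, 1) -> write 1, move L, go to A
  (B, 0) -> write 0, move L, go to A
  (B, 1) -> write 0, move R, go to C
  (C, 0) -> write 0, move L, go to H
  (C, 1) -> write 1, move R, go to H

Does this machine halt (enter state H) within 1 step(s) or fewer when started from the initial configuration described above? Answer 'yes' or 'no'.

Step 1: in state A at pos 1, read 0 -> (A,0)->write 1,move R,goto B. Now: state=B, head=2, tape[-1..3]=01100 (head:    ^)
After 1 step(s): state = B (not H) -> not halted within 1 -> no

Answer: no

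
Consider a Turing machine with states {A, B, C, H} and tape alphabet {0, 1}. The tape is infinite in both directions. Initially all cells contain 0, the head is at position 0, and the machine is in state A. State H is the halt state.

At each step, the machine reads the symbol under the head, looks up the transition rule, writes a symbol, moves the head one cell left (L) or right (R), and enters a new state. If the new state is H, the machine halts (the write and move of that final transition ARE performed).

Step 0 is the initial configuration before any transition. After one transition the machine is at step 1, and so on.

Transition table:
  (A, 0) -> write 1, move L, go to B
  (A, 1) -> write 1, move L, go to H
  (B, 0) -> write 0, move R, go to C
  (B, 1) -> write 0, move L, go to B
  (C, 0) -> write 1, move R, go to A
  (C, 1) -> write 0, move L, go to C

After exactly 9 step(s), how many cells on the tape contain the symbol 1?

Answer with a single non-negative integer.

Answer: 2

Derivation:
Step 1: in state A at pos 0, read 0 -> (A,0)->write 1,move L,goto B. Now: state=B, head=-1, tape[-2..1]=0010 (head:  ^)
Step 2: in state B at pos -1, read 0 -> (B,0)->write 0,move R,goto C. Now: state=C, head=0, tape[-2..1]=0010 (head:   ^)
Step 3: in state C at pos 0, read 1 -> (C,1)->write 0,move L,goto C. Now: state=C, head=-1, tape[-2..1]=0000 (head:  ^)
Step 4: in state C at pos -1, read 0 -> (C,0)->write 1,move R,goto A. Now: state=A, head=0, tape[-2..1]=0100 (head:   ^)
Step 5: in state A at pos 0, read 0 -> (A,0)->write 1,move L,goto B. Now: state=B, head=-1, tape[-2..1]=0110 (head:  ^)
Step 6: in state B at pos -1, read 1 -> (B,1)->write 0,move L,goto B. Now: state=B, head=-2, tape[-3..1]=00010 (head:  ^)
Step 7: in state B at pos -2, read 0 -> (B,0)->write 0,move R,goto C. Now: state=C, head=-1, tape[-3..1]=00010 (head:   ^)
Step 8: in state C at pos -1, read 0 -> (C,0)->write 1,move R,goto A. Now: state=A, head=0, tape[-3..1]=00110 (head:    ^)
Step 9: in state A at pos 0, read 1 -> (A,1)->write 1,move L,goto H. Now: state=H, head=-1, tape[-3..1]=00110 (head:   ^)
Cells containing 1 after step 9: {-1, 0} -> 2 cell(s)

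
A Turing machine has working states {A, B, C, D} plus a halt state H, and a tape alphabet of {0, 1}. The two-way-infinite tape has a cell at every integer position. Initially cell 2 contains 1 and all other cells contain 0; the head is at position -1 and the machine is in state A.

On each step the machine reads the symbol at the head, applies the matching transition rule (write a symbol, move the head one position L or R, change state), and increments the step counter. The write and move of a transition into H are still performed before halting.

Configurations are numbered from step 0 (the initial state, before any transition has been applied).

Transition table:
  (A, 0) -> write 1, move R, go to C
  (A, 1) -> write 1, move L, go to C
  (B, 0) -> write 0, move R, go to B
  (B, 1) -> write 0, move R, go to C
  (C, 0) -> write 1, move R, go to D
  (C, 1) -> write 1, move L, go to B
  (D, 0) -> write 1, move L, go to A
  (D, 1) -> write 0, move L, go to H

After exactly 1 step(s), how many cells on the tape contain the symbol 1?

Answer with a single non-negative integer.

Answer: 2

Derivation:
Step 1: in state A at pos -1, read 0 -> (A,0)->write 1,move R,goto C. Now: state=C, head=0, tape[-2..3]=010010 (head:   ^)
Cells containing 1 after step 1: {-1, 2} -> 2 cell(s)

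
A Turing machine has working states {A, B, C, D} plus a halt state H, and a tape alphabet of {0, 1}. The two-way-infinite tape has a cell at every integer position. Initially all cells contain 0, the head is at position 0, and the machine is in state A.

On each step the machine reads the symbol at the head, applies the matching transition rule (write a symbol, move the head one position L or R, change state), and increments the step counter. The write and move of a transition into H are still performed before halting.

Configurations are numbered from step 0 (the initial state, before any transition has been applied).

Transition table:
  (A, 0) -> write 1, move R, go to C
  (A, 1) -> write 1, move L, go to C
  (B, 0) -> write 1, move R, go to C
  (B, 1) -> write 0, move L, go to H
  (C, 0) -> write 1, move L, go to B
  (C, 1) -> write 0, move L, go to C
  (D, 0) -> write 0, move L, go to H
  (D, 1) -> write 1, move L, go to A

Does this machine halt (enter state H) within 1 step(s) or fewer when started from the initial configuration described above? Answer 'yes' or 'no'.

Answer: no

Derivation:
Step 1: in state A at pos 0, read 0 -> (A,0)->write 1,move R,goto C. Now: state=C, head=1, tape[-1..2]=0100 (head:   ^)
After 1 step(s): state = C (not H) -> not halted within 1 -> no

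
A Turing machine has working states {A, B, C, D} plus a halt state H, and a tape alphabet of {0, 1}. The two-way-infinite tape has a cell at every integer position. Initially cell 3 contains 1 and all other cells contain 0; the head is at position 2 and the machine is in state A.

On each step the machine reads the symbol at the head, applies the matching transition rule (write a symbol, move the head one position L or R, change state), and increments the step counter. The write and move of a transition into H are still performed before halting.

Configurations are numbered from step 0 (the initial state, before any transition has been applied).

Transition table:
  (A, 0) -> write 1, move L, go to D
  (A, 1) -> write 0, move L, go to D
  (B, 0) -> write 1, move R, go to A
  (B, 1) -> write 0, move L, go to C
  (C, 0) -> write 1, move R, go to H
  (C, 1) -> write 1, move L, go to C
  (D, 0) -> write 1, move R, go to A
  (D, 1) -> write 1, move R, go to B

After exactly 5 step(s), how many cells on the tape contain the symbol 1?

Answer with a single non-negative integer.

Answer: 3

Derivation:
Step 1: in state A at pos 2, read 0 -> (A,0)->write 1,move L,goto D. Now: state=D, head=1, tape[0..4]=00110 (head:  ^)
Step 2: in state D at pos 1, read 0 -> (D,0)->write 1,move R,goto A. Now: state=A, head=2, tape[0..4]=01110 (head:   ^)
Step 3: in state A at pos 2, read 1 -> (A,1)->write 0,move L,goto D. Now: state=D, head=1, tape[0..4]=01010 (head:  ^)
Step 4: in state D at pos 1, read 1 -> (D,1)->write 1,move R,goto B. Now: state=B, head=2, tape[0..4]=01010 (head:   ^)
Step 5: in state B at pos 2, read 0 -> (B,0)->write 1,move R,goto A. Now: state=A, head=3, tape[0..4]=01110 (head:    ^)
Cells containing 1 after step 5: {1, 2, 3} -> 3 cell(s)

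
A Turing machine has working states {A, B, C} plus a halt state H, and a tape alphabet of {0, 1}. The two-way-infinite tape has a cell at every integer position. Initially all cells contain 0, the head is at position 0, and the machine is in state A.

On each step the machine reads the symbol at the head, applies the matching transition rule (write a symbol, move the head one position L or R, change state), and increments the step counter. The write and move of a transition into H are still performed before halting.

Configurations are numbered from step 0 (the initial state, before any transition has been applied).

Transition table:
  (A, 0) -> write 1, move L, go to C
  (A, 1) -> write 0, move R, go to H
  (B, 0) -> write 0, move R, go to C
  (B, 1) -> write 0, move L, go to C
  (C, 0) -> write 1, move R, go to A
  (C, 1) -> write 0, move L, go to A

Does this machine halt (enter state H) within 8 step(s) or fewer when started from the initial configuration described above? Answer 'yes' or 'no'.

Step 1: in state A at pos 0, read 0 -> (A,0)->write 1,move L,goto C. Now: state=C, head=-1, tape[-2..1]=0010 (head:  ^)
Step 2: in state C at pos -1, read 0 -> (C,0)->write 1,move R,goto A. Now: state=A, head=0, tape[-2..1]=0110 (head:   ^)
Step 3: in state A at pos 0, read 1 -> (A,1)->write 0,move R,goto H. Now: state=H, head=1, tape[-2..2]=01000 (head:    ^)
State H reached at step 3; 3 <= 8 -> yes

Answer: yes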